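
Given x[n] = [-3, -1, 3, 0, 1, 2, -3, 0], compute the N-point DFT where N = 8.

X[k] = Σ(n=0 to 7) x[n] · ω_8^(nk)
where ω_8 = e^(-2πi/8)

Computing each X[k]:
X[0] = -1
X[1] = -6.1213-3.8787i
X[2] = -2-1i
X[3] = -1.8787+8.1213i
X[4] = -3
X[5] = -1.8787-8.1213i
X[6] = -2+1i
X[7] = -6.1213+3.8787i

X = [-1, -6.1213-3.8787i, -2-1i, -1.8787+8.1213i, -3, -1.8787-8.1213i, -2+1i, -6.1213+3.8787i]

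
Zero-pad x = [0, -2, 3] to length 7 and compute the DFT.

Original 3-point DFT: [1, -0.5000+4.3301i, -0.5000-4.3301i]
Zero-padded 7-point DFT provides frequency interpolation.

DFT_7([x, 0, ...]) = [1, -1.9145-1.3611i, -2.2579+3.2515i, 3.6724+3.2133i, 3.6724-3.2133i, -2.2579-3.2515i, -1.9145+1.3611i]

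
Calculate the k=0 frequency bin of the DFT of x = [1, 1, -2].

X[0] = Σ(n=0 to 2) x[n] · ω_3^0 = Σ x[n]
= (1) + (1) + (-2)

X[0] = 0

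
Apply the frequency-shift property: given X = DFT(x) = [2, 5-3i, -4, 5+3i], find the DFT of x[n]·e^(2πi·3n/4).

Modulation property: DFT(ω_4^(-3n)·x[n]) = X[(k-3) mod 4], so circularly shift X by 3 positions.

X[k-3] = [5-3i, -4, 5+3i, 2]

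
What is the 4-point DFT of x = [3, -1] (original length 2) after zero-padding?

Original 2-point DFT: [2, 4]
Zero-padded 4-point DFT provides frequency interpolation.

DFT_4([x, 0, ...]) = [2, 3+1i, 4, 3-1i]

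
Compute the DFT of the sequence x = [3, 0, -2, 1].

X[k] = Σ(n=0 to 3) x[n] · ω_4^(nk)
where ω_4 = e^(-2πi/4)

Computing each X[k]:
X[0] = 2
X[1] = 5+1i
X[2] = 0
X[3] = 5-1i

X = [2, 5+1i, 0, 5-1i]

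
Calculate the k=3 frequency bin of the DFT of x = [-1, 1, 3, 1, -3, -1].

X[3] = Σ(n=0 to 5) x[n] · ω_6^(3n) where ω_6 = e^(-2πi/6)
= (-1)·ω_6^0 + (1)·ω_6^3 + (3)·ω_6^6 + (1)·ω_6^9 + (-3)·ω_6^12 + (-1)·ω_6^15

X[3] = -2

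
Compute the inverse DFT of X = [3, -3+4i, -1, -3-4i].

x[n] = (1/4) Σ(k=0 to 3) X[k] · e^(2πikn/4)

Computing each x[n]:
x[0] = -1
x[1] = -1
x[2] = 2
x[3] = 3

x = [-1, -1, 2, 3]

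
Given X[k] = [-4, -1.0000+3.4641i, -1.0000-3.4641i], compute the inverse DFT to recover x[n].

x[n] = (1/3) Σ(k=0 to 2) X[k] · e^(2πikn/3)

Computing each x[n]:
x[0] = -2
x[1] = -3
x[2] = 1

x = [-2, -3, 1]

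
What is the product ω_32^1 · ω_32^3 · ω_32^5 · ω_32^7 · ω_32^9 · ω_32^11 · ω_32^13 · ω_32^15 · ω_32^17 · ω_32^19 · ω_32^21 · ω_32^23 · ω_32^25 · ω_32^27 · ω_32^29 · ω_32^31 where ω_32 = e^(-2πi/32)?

The primitive 32nd roots of unity are ω_32^k for k coprime to 32: k ∈ {1, 3, 5, 7, 9, 11, 13, 15, 17, 19, 21, 23, 25, 27, 29, 31}
Their product equals the constant term of the cyclotomic polynomial Φ_32(x) up to sign.
For n ≥ 3, the product of all primitive nth roots of unity is 1. (For n=1 it is 1; for n=2 it is -1.)

1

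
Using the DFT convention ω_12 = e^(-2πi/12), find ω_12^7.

ω_12^7 = e^(-2πi·7/12)
= cos(-2π·7/12) + i·sin(-2π·7/12)
= cos(-14π/12) + i·sin(-14π/12)

ω_12^7 = cos(-14π/12) + i·sin(-14π/12) = -0.8660+0.5000i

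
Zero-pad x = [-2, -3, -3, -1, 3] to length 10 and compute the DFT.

Original 5-point DFT: [-6, 1.2361+6.8819i, -3.2361+1.6246i, -3.2361-1.6246i, 1.2361-6.8819i]
Zero-padded 10-point DFT provides frequency interpolation.

DFT_10([x, 0, ...]) = [-6, -7.4721+3.8042i, 1.2361+6.8819i, 1.4721-2.3511i, -3.2361+1.6246i, 2, -3.2361-1.6246i, 1.4721+2.3511i, 1.2361-6.8819i, -7.4721-3.8042i]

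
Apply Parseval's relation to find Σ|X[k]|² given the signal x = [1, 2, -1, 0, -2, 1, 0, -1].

Parseval: Σ|x[n]|² = (1/N)Σ|X[k]|², so Σ|X[k]|² = N·Σ|x[n]|² = 8·12.0000

Σ|X[k]|² = N·Σ|x[n]|² = 8·12.0000 = 96.0000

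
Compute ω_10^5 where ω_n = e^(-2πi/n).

ω_10^5 = e^(-2πi·5/10)
= cos(-2π·5/10) + i·sin(-2π·5/10)
= cos(-10π/10) + i·sin(-10π/10)

ω_10^5 = cos(-10π/10) + i·sin(-10π/10) = -1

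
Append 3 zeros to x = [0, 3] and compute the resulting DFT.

Original 2-point DFT: [3, -3]
Zero-padded 5-point DFT provides frequency interpolation.

DFT_5([x, 0, ...]) = [3, 0.9271-2.8532i, -2.4271-1.7634i, -2.4271+1.7634i, 0.9271+2.8532i]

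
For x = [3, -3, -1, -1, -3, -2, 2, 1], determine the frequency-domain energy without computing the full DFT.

Parseval: Σ|x[n]|² = (1/N)Σ|X[k]|², so Σ|X[k]|² = N·Σ|x[n]|² = 8·38.0000

Σ|X[k]|² = N·Σ|x[n]|² = 8·38.0000 = 304.0000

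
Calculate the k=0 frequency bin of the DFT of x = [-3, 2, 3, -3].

X[0] = Σ(n=0 to 3) x[n] · ω_4^0 = Σ x[n]
= (-3) + (2) + (3) + (-3)

X[0] = -1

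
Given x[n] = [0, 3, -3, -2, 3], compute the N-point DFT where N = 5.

X[k] = Σ(n=0 to 4) x[n] · ω_5^(nk)
where ω_5 = e^(-2πi/5)

Computing each X[k]:
X[0] = 1
X[1] = 5.8992+0.5878i
X[2] = -6.3992-0.9511i
X[3] = -6.3992+0.9511i
X[4] = 5.8992-0.5878i

X = [1, 5.8992+0.5878i, -6.3992-0.9511i, -6.3992+0.9511i, 5.8992-0.5878i]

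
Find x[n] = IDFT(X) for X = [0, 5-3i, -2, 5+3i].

x[n] = (1/4) Σ(k=0 to 3) X[k] · e^(2πikn/4)

Computing each x[n]:
x[0] = 2
x[1] = 2
x[2] = -3
x[3] = -1

x = [2, 2, -3, -1]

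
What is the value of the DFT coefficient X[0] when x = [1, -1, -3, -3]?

X[0] = Σ(n=0 to 3) x[n] · ω_4^0 = Σ x[n]
= (1) + (-1) + (-3) + (-3)

X[0] = -6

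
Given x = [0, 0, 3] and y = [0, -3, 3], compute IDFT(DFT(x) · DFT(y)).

(x ⊛ y)[n] = Σ(m=0 to 2) x[m] · y[(n-m) mod 3]

Computing each output sample:
(x ⊛ y)[0] = -9
(x ⊛ y)[1] = 9
(x ⊛ y)[2] = 0

x ⊛ y = [-9, 9, 0]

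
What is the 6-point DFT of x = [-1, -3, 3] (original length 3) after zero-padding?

Original 3-point DFT: [-1, -1.0000+5.1962i, -1.0000-5.1962i]
Zero-padded 6-point DFT provides frequency interpolation.

DFT_6([x, 0, ...]) = [-1, -4, -1.0000+5.1962i, 5, -1.0000-5.1962i, -4]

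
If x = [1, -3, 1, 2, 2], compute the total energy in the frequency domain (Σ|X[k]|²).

Parseval: Σ|x[n]|² = (1/N)Σ|X[k]|², so Σ|X[k]|² = N·Σ|x[n]|² = 5·19.0000

Σ|X[k]|² = N·Σ|x[n]|² = 5·19.0000 = 95.0000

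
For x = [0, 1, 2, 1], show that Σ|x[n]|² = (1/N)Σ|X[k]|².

Time domain:
Σ|x[n]|² = |0|² + |1|² + |2|² + |1|² = 6.0000

Frequency domain:
(1/4)Σ|X[k]|² = (1/4)(|4|² + |-2|² + |0|² + |-2|²) = (1/4)·24.0000 = 6.0000

Both sides agree, confirming Parseval's theorem.

Σ|x[n]|² = (1/N)Σ|X[k]|² = 6.0000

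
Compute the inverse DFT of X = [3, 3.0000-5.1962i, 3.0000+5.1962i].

x[n] = (1/3) Σ(k=0 to 2) X[k] · e^(2πikn/3)

Computing each x[n]:
x[0] = 3
x[1] = 3
x[2] = -3

x = [3, 3, -3]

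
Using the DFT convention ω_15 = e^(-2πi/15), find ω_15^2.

ω_15^2 = e^(-2πi·2/15)
= cos(-2π·2/15) + i·sin(-2π·2/15)
= cos(-4π/15) + i·sin(-4π/15)

ω_15^2 = cos(-4π/15) + i·sin(-4π/15) = 0.6691-0.7431i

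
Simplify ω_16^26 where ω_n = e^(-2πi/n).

Since ω_16^16 = 1, powers reduce modulo 16.
26 mod 16 = 10
So ω_16^26 = ω_16^10 = e^(-2πi·10/16)

ω_16^26 = ω_16^10 = -0.7071+0.7071i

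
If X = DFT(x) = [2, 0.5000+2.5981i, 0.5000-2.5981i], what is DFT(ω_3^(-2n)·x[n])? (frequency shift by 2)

Modulation property: DFT(ω_3^(-2n)·x[n]) = X[(k-2) mod 3], so circularly shift X by 2 positions.

X[k-2] = [0.5000+2.5981i, 0.5000-2.5981i, 2]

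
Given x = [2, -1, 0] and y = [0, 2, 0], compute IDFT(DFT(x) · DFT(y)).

(x ⊛ y)[n] = Σ(m=0 to 2) x[m] · y[(n-m) mod 3]

Computing each output sample:
(x ⊛ y)[0] = 0
(x ⊛ y)[1] = 4
(x ⊛ y)[2] = -2

x ⊛ y = [0, 4, -2]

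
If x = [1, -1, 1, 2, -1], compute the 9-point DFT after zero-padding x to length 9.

Original 5-point DFT: [2, -2.0451+0.5878i, 3.5451-0.9511i, 3.5451+0.9511i, -2.0451-0.5878i]
Zero-padded 9-point DFT provides frequency interpolation.

DFT_9([x, 0, ...]) = [2, 0.3473-1.7321i, -1.8794+1.7321i, 3.5000+2.5981i, 1.5321-1.7321i, 1.5321+1.7321i, 3.5000-2.5981i, -1.8794-1.7321i, 0.3473+1.7321i]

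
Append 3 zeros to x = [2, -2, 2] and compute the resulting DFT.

Original 3-point DFT: [2, 2.0000+3.4641i, 2.0000-3.4641i]
Zero-padded 6-point DFT provides frequency interpolation.

DFT_6([x, 0, ...]) = [2, 0, 2.0000+3.4641i, 6, 2.0000-3.4641i, 0]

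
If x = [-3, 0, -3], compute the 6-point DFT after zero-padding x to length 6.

Original 3-point DFT: [-6, -1.5000-2.5981i, -1.5000+2.5981i]
Zero-padded 6-point DFT provides frequency interpolation.

DFT_6([x, 0, ...]) = [-6, -1.5000+2.5981i, -1.5000-2.5981i, -6, -1.5000+2.5981i, -1.5000-2.5981i]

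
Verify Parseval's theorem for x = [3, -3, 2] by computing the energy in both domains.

Time domain:
Σ|x[n]|² = |3|² + |-3|² + |2|² = 22.0000

Frequency domain:
(1/3)Σ|X[k]|² = (1/3)(|2|² + |3.5000+4.3301i|² + |3.5000-4.3301i|²) = (1/3)·66.0000 = 22.0000

Both sides agree, confirming Parseval's theorem.

Σ|x[n]|² = (1/N)Σ|X[k]|² = 22.0000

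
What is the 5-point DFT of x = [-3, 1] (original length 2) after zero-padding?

Original 2-point DFT: [-2, -4]
Zero-padded 5-point DFT provides frequency interpolation.

DFT_5([x, 0, ...]) = [-2, -2.6910-0.9511i, -3.8090-0.5878i, -3.8090+0.5878i, -2.6910+0.9511i]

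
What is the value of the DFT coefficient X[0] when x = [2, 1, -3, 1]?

X[0] = Σ(n=0 to 3) x[n] · ω_4^0 = Σ x[n]
= (2) + (1) + (-3) + (1)

X[0] = 1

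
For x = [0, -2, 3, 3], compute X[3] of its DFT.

X[3] = Σ(n=0 to 3) x[n] · ω_4^(3n) where ω_4 = e^(-2πi/4)
= (0)·ω_4^0 + (-2)·ω_4^3 + (3)·ω_4^6 + (3)·ω_4^9

X[3] = -3-5i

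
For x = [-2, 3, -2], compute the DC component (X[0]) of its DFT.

X[0] = Σ(n=0 to 2) x[n] · ω_3^0 = Σ x[n]
= (-2) + (3) + (-2)

X[0] = -1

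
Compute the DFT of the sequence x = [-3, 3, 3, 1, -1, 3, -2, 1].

X[k] = Σ(n=0 to 7) x[n] · ω_8^(nk)
where ω_8 = e^(-2πi/8)

Computing each X[k]:
X[0] = 5
X[1] = -2-5i
X[2] = -5-4i
X[3] = -2+5i
X[4] = -11
X[5] = -2-5i
X[6] = -5+4i
X[7] = -2+5i

X = [5, -2-5i, -5-4i, -2+5i, -11, -2-5i, -5+4i, -2+5i]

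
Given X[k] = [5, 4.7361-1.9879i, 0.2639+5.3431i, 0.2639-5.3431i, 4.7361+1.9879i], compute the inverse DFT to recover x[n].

x[n] = (1/5) Σ(k=0 to 4) X[k] · e^(2πikn/5)

Computing each x[n]:
x[0] = 3
x[1] = 1
x[2] = 2
x[3] = -3
x[4] = 2

x = [3, 1, 2, -3, 2]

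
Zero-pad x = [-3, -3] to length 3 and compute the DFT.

Original 2-point DFT: [-6, 0]
Zero-padded 3-point DFT provides frequency interpolation.

DFT_3([x, 0, ...]) = [-6, -1.5000+2.5981i, -1.5000-2.5981i]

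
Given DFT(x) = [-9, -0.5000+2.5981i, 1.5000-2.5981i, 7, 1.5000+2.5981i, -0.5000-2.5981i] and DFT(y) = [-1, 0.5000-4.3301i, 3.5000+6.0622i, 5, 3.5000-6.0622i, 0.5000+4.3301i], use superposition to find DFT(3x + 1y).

By linearity: DFT(3x + 1y) = 3·DFT(x) + 1·DFT(y)
= 3·[-9, -0.5000+2.5981i, 1.5000-2.5981i, 7, 1.5000+2.5981i, -0.5000-2.5981i] + 1·[-1, 0.5000-4.3301i, 3.5000+6.0622i, 5, 3.5000-6.0622i, 0.5000+4.3301i]

Computing element-wise:
Z[0] = 3·(-9) + 1·(-1) = -28
Z[1] = 3·(-0.5000+2.5981i) + 1·(0.5000-4.3301i) = -1.0000+3.4642i
Z[2] = 3·(1.5000-2.5981i) + 1·(3.5000+6.0622i) = 8.0000-1.7321i
Z[3] = 3·(7) + 1·(5) = 26
Z[4] = 3·(1.5000+2.5981i) + 1·(3.5000-6.0622i) = 8.0000+1.7321i
Z[5] = 3·(-0.5000-2.5981i) + 1·(0.5000+4.3301i) = -1.0000-3.4642i

DFT(3x + 1y) = 3·X + 1·Y = [-28, -1.0000+3.4642i, 8.0000-1.7321i, 26, 8.0000+1.7321i, -1.0000-3.4642i]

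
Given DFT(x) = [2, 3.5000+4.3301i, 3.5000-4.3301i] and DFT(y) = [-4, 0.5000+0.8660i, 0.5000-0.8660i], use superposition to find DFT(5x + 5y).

By linearity: DFT(5x + 5y) = 5·DFT(x) + 5·DFT(y)
= 5·[2, 3.5000+4.3301i, 3.5000-4.3301i] + 5·[-4, 0.5000+0.8660i, 0.5000-0.8660i]

Computing element-wise:
Z[0] = 5·(2) + 5·(-4) = -10
Z[1] = 5·(3.5000+4.3301i) + 5·(0.5000+0.8660i) = 20.0000+25.9805i
Z[2] = 5·(3.5000-4.3301i) + 5·(0.5000-0.8660i) = 20.0000-25.9805i

DFT(5x + 5y) = 5·X + 5·Y = [-10, 20.0000+25.9805i, 20.0000-25.9805i]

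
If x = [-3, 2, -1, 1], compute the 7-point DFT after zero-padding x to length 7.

Original 4-point DFT: [-1, -2-1i, -7, -2+1i]
Zero-padded 7-point DFT provides frequency interpolation.

DFT_7([x, 0, ...]) = [-1, -2.4315-1.0226i, -1.9206-1.6019i, -5.6479-2.6245i, -5.6479+2.6245i, -1.9206+1.6019i, -2.4315+1.0226i]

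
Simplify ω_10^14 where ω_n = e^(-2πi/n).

Since ω_10^10 = 1, powers reduce modulo 10.
14 mod 10 = 4
So ω_10^14 = ω_10^4 = e^(-2πi·4/10)

ω_10^14 = ω_10^4 = -0.8090-0.5878i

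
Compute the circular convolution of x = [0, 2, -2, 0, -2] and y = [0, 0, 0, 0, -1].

(x ⊛ y)[n] = Σ(m=0 to 4) x[m] · y[(n-m) mod 5]

Computing each output sample:
(x ⊛ y)[0] = -2
(x ⊛ y)[1] = 2
(x ⊛ y)[2] = 0
(x ⊛ y)[3] = 2
(x ⊛ y)[4] = 0

x ⊛ y = [-2, 2, 0, 2, 0]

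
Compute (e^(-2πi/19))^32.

Since ω_19^19 = 1, powers reduce modulo 19.
32 mod 19 = 13
So ω_19^32 = ω_19^13 = e^(-2πi·13/19)

ω_19^32 = ω_19^13 = -0.4017+0.9158i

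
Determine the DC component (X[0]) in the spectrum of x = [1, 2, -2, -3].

X[0] = Σ(n=0 to 3) x[n] · ω_4^0 = Σ x[n]
= (1) + (2) + (-2) + (-3)

X[0] = -2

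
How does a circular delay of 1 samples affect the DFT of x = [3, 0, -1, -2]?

Time shift by 1: X_shifted[k] = ω_4^(1k) · X[k]
Shifted x = [-2, 3, 0, -1]

DFT(x[n-1]) = [0, -2-4i, -4, -2+4i]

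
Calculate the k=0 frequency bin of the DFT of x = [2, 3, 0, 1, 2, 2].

X[0] = Σ(n=0 to 5) x[n] · ω_6^0 = Σ x[n]
= (2) + (3) + (0) + (1) + (2) + (2)

X[0] = 10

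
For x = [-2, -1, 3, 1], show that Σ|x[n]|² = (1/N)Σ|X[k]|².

Time domain:
Σ|x[n]|² = |-2|² + |-1|² + |3|² + |1|² = 15.0000

Frequency domain:
(1/4)Σ|X[k]|² = (1/4)(|1|² + |-5+2i|² + |1|² + |-5-2i|²) = (1/4)·60.0000 = 15.0000

Both sides agree, confirming Parseval's theorem.

Σ|x[n]|² = (1/N)Σ|X[k]|² = 15.0000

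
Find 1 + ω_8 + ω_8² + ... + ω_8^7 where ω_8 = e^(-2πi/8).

Sum of all nth roots of unity equals 0 for n > 1 (geometric series with r ≠ 1).

0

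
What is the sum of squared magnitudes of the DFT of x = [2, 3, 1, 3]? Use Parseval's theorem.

Parseval: Σ|x[n]|² = (1/N)Σ|X[k]|², so Σ|X[k]|² = N·Σ|x[n]|² = 4·23.0000

Σ|X[k]|² = N·Σ|x[n]|² = 4·23.0000 = 92.0000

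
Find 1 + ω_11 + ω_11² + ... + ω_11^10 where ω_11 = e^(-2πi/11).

Sum of all nth roots of unity equals 0 for n > 1 (geometric series with r ≠ 1).

0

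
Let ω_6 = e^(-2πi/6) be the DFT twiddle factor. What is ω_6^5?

ω_6^5 = e^(-2πi·5/6)
= cos(-2π·5/6) + i·sin(-2π·5/6)
= cos(-10π/6) + i·sin(-10π/6)

ω_6^5 = cos(-10π/6) + i·sin(-10π/6) = 0.5000+0.8660i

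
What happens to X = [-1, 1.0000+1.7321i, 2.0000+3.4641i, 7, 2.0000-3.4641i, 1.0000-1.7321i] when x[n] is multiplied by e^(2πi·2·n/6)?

Modulation property: DFT(ω_6^(-2n)·x[n]) = X[(k-2) mod 6], so circularly shift X by 2 positions.

X[k-2] = [2.0000-3.4641i, 1.0000-1.7321i, -1, 1.0000+1.7321i, 2.0000+3.4641i, 7]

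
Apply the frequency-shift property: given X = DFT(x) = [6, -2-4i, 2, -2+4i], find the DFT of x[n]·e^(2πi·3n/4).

Modulation property: DFT(ω_4^(-3n)·x[n]) = X[(k-3) mod 4], so circularly shift X by 3 positions.

X[k-3] = [-2-4i, 2, -2+4i, 6]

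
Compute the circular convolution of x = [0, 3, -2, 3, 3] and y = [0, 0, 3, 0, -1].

(x ⊛ y)[n] = Σ(m=0 to 4) x[m] · y[(n-m) mod 5]

Computing each output sample:
(x ⊛ y)[0] = 6
(x ⊛ y)[1] = 11
(x ⊛ y)[2] = -3
(x ⊛ y)[3] = 6
(x ⊛ y)[4] = -6

x ⊛ y = [6, 11, -3, 6, -6]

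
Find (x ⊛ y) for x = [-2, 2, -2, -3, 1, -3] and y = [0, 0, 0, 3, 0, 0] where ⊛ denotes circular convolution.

(x ⊛ y)[n] = Σ(m=0 to 5) x[m] · y[(n-m) mod 6]

Computing each output sample:
(x ⊛ y)[0] = -9
(x ⊛ y)[1] = 3
(x ⊛ y)[2] = -9
(x ⊛ y)[3] = -6
(x ⊛ y)[4] = 6
(x ⊛ y)[5] = -6

x ⊛ y = [-9, 3, -9, -6, 6, -6]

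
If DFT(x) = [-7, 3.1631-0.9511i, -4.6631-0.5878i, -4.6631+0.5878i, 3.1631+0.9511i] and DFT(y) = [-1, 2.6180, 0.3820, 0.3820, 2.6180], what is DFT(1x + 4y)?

By linearity: DFT(1x + 4y) = 1·DFT(x) + 4·DFT(y)
= 1·[-7, 3.1631-0.9511i, -4.6631-0.5878i, -4.6631+0.5878i, 3.1631+0.9511i] + 4·[-1, 2.6180, 0.3820, 0.3820, 2.6180]

Computing element-wise:
Z[0] = 1·(-7) + 4·(-1) = -11
Z[1] = 1·(3.1631-0.9511i) + 4·(2.6180) = 13.6351-0.9511i
Z[2] = 1·(-4.6631-0.5878i) + 4·(0.3820) = -3.1351-0.5878i
Z[3] = 1·(-4.6631+0.5878i) + 4·(0.3820) = -3.1351+0.5878i
Z[4] = 1·(3.1631+0.9511i) + 4·(2.6180) = 13.6351+0.9511i

DFT(1x + 4y) = 1·X + 4·Y = [-11, 13.6351-0.9511i, -3.1351-0.5878i, -3.1351+0.5878i, 13.6351+0.9511i]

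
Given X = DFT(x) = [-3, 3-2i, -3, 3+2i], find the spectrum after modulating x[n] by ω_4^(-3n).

Modulation property: DFT(ω_4^(-3n)·x[n]) = X[(k-3) mod 4], so circularly shift X by 3 positions.

X[k-3] = [3-2i, -3, 3+2i, -3]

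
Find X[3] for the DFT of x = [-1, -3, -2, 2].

X[3] = Σ(n=0 to 3) x[n] · ω_4^(3n) where ω_4 = e^(-2πi/4)
= (-1)·ω_4^0 + (-3)·ω_4^3 + (-2)·ω_4^6 + (2)·ω_4^9

X[3] = 1-5i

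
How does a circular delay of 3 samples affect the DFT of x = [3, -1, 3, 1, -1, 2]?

Time shift by 3: X_shifted[k] = ω_6^(3k) · X[k]
Shifted x = [1, -1, 2, 3, -1, 3]

DFT(x[n-3]) = [7, -1.5000+0.8660i, 2.5000+6.0622i, -3, 2.5000-6.0622i, -1.5000-0.8660i]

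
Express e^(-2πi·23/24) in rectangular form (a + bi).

ω_24^23 = e^(-2πi·23/24)
= cos(-2π·23/24) + i·sin(-2π·23/24)
= cos(-46π/24) + i·sin(-46π/24)

ω_24^23 = cos(-46π/24) + i·sin(-46π/24) = 0.9659+0.2588i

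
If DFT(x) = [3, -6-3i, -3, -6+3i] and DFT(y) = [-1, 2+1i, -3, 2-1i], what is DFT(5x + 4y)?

By linearity: DFT(5x + 4y) = 5·DFT(x) + 4·DFT(y)
= 5·[3, -6-3i, -3, -6+3i] + 4·[-1, 2+1i, -3, 2-1i]

Computing element-wise:
Z[0] = 5·(3) + 4·(-1) = 11
Z[1] = 5·(-6-3i) + 4·(2+1i) = -22-11i
Z[2] = 5·(-3) + 4·(-3) = -27
Z[3] = 5·(-6+3i) + 4·(2-1i) = -22+11i

DFT(5x + 4y) = 5·X + 4·Y = [11, -22-11i, -27, -22+11i]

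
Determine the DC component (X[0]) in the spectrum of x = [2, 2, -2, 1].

X[0] = Σ(n=0 to 3) x[n] · ω_4^0 = Σ x[n]
= (2) + (2) + (-2) + (1)

X[0] = 3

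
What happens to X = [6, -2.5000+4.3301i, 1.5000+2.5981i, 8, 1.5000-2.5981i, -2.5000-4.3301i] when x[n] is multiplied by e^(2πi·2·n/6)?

Modulation property: DFT(ω_6^(-2n)·x[n]) = X[(k-2) mod 6], so circularly shift X by 2 positions.

X[k-2] = [1.5000-2.5981i, -2.5000-4.3301i, 6, -2.5000+4.3301i, 1.5000+2.5981i, 8]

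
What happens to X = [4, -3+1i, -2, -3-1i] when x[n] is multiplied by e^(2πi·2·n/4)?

Modulation property: DFT(ω_4^(-2n)·x[n]) = X[(k-2) mod 4], so circularly shift X by 2 positions.

X[k-2] = [-2, -3-1i, 4, -3+1i]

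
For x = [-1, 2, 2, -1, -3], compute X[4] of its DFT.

X[4] = Σ(n=0 to 4) x[n] · ω_5^(4n) where ω_5 = e^(-2πi/5)
= (-1)·ω_5^0 + (2)·ω_5^4 + (2)·ω_5^8 + (-1)·ω_5^12 + (-3)·ω_5^16

X[4] = -2.1180+6.5186i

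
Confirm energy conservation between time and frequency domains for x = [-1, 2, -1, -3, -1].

Time domain:
Σ|x[n]|² = |-1|² + |2|² + |-1|² + |-3|² + |-1|² = 16.0000

Frequency domain:
(1/5)Σ|X[k]|² = (1/5)(|-4|² + |2.5451-4.0287i|² + |-3.0451+0.1388i|² + |-3.0451-0.1388i|² + |2.5451+4.0287i|²) = (1/5)·80.0000 = 16.0000

Both sides agree, confirming Parseval's theorem.

Σ|x[n]|² = (1/N)Σ|X[k]|² = 16.0000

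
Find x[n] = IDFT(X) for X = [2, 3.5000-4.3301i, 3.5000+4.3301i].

x[n] = (1/3) Σ(k=0 to 2) X[k] · e^(2πikn/3)

Computing each x[n]:
x[0] = 3
x[1] = 2
x[2] = -3

x = [3, 2, -3]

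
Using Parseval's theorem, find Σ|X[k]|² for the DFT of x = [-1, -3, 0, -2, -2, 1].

Parseval: Σ|x[n]|² = (1/N)Σ|X[k]|², so Σ|X[k]|² = N·Σ|x[n]|² = 6·19.0000

Σ|X[k]|² = N·Σ|x[n]|² = 6·19.0000 = 114.0000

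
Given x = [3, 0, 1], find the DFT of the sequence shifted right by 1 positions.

Time shift by 1: X_shifted[k] = ω_3^(1k) · X[k]
Shifted x = [1, 3, 0]

DFT(x[n-1]) = [4, -0.5000-2.5981i, -0.5000+2.5981i]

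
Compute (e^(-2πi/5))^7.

Since ω_5^5 = 1, powers reduce modulo 5.
7 mod 5 = 2
So ω_5^7 = ω_5^2 = e^(-2πi·2/5)

ω_5^7 = ω_5^2 = -0.8090-0.5878i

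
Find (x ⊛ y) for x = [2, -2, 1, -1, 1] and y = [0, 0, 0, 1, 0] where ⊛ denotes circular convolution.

(x ⊛ y)[n] = Σ(m=0 to 4) x[m] · y[(n-m) mod 5]

Computing each output sample:
(x ⊛ y)[0] = 1
(x ⊛ y)[1] = -1
(x ⊛ y)[2] = 1
(x ⊛ y)[3] = 2
(x ⊛ y)[4] = -2

x ⊛ y = [1, -1, 1, 2, -2]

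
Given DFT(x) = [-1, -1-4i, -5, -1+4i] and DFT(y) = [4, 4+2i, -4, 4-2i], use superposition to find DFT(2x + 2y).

By linearity: DFT(2x + 2y) = 2·DFT(x) + 2·DFT(y)
= 2·[-1, -1-4i, -5, -1+4i] + 2·[4, 4+2i, -4, 4-2i]

Computing element-wise:
Z[0] = 2·(-1) + 2·(4) = 6
Z[1] = 2·(-1-4i) + 2·(4+2i) = 6-4i
Z[2] = 2·(-5) + 2·(-4) = -18
Z[3] = 2·(-1+4i) + 2·(4-2i) = 6+4i

DFT(2x + 2y) = 2·X + 2·Y = [6, 6-4i, -18, 6+4i]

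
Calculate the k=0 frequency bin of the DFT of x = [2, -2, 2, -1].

X[0] = Σ(n=0 to 3) x[n] · ω_4^0 = Σ x[n]
= (2) + (-2) + (2) + (-1)

X[0] = 1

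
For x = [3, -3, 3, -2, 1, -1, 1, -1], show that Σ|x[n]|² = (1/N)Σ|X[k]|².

Time domain:
Σ|x[n]|² = |3|² + |-3|² + |3|² + |-2|² + |1|² + |-1|² + |1|² + |-1|² = 35.0000

Frequency domain:
(1/8)Σ|X[k]|² = (1/8)(|1|² + |1.2929+0.1213i|² + |1i|² + |2.7071+4.1213i|² + |15|² + |2.7071-4.1213i|² + |-1i|² + |1.2929-0.1213i|²) = (1/8)·280.0000 = 35.0000

Both sides agree, confirming Parseval's theorem.

Σ|x[n]|² = (1/N)Σ|X[k]|² = 35.0000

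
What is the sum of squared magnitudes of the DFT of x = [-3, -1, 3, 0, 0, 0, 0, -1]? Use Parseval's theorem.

Parseval: Σ|x[n]|² = (1/N)Σ|X[k]|², so Σ|X[k]|² = N·Σ|x[n]|² = 8·20.0000

Σ|X[k]|² = N·Σ|x[n]|² = 8·20.0000 = 160.0000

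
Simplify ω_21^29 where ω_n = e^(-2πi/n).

Since ω_21^21 = 1, powers reduce modulo 21.
29 mod 21 = 8
So ω_21^29 = ω_21^8 = e^(-2πi·8/21)

ω_21^29 = ω_21^8 = -0.7331-0.6802i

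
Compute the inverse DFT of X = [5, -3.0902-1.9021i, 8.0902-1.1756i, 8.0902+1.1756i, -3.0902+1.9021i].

x[n] = (1/5) Σ(k=0 to 4) X[k] · e^(2πikn/5)

Computing each x[n]:
x[0] = 3
x[1] = -1
x[2] = 3
x[3] = 3
x[4] = -3

x = [3, -1, 3, 3, -3]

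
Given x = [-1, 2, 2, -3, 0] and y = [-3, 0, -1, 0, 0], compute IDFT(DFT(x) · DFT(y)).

(x ⊛ y)[n] = Σ(m=0 to 4) x[m] · y[(n-m) mod 5]

Computing each output sample:
(x ⊛ y)[0] = 6
(x ⊛ y)[1] = -6
(x ⊛ y)[2] = -5
(x ⊛ y)[3] = 7
(x ⊛ y)[4] = -2

x ⊛ y = [6, -6, -5, 7, -2]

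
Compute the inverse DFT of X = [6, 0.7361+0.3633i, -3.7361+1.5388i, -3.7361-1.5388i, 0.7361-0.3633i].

x[n] = (1/5) Σ(k=0 to 4) X[k] · e^(2πikn/5)

Computing each x[n]:
x[0] = 0
x[1] = 2
x[2] = 1
x[3] = 0
x[4] = 3

x = [0, 2, 1, 0, 3]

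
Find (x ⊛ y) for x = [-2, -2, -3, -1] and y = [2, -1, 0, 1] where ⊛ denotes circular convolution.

(x ⊛ y)[n] = Σ(m=0 to 3) x[m] · y[(n-m) mod 4]

Computing each output sample:
(x ⊛ y)[0] = -5
(x ⊛ y)[1] = -5
(x ⊛ y)[2] = -5
(x ⊛ y)[3] = -1

x ⊛ y = [-5, -5, -5, -1]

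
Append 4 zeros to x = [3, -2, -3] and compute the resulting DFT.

Original 3-point DFT: [-2, 5.5000-0.8660i, 5.5000+0.8660i]
Zero-padded 7-point DFT provides frequency interpolation.

DFT_7([x, 0, ...]) = [-2, 2.4206+4.4884i, 6.1479+0.6482i, 2.9315-1.4777i, 2.9315+1.4777i, 6.1479-0.6482i, 2.4206-4.4884i]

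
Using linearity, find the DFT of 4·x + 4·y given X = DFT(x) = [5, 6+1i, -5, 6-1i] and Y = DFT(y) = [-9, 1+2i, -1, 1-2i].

By linearity: DFT(4x + 4y) = 4·DFT(x) + 4·DFT(y)
= 4·[5, 6+1i, -5, 6-1i] + 4·[-9, 1+2i, -1, 1-2i]

Computing element-wise:
Z[0] = 4·(5) + 4·(-9) = -16
Z[1] = 4·(6+1i) + 4·(1+2i) = 28+12i
Z[2] = 4·(-5) + 4·(-1) = -24
Z[3] = 4·(6-1i) + 4·(1-2i) = 28-12i

DFT(4x + 4y) = 4·X + 4·Y = [-16, 28+12i, -24, 28-12i]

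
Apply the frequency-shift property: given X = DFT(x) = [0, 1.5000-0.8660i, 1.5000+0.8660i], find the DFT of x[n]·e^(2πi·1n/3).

Modulation property: DFT(ω_3^(-1n)·x[n]) = X[(k-1) mod 3], so circularly shift X by 1 positions.

X[k-1] = [1.5000+0.8660i, 0, 1.5000-0.8660i]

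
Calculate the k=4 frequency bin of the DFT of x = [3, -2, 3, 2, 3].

X[4] = Σ(n=0 to 4) x[n] · ω_5^(4n) where ω_5 = e^(-2πi/5)
= (3)·ω_5^0 + (-2)·ω_5^4 + (3)·ω_5^8 + (2)·ω_5^12 + (3)·ω_5^16

X[4] = -0.7361-4.1675i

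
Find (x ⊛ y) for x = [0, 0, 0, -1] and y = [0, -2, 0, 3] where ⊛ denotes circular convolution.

(x ⊛ y)[n] = Σ(m=0 to 3) x[m] · y[(n-m) mod 4]

Computing each output sample:
(x ⊛ y)[0] = 2
(x ⊛ y)[1] = 0
(x ⊛ y)[2] = -3
(x ⊛ y)[3] = 0

x ⊛ y = [2, 0, -3, 0]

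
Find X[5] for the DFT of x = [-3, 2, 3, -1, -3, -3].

X[5] = Σ(n=0 to 5) x[n] · ω_6^(5n) where ω_6 = e^(-2πi/6)
= (-3)·ω_6^0 + (2)·ω_6^5 + (3)·ω_6^10 + (-1)·ω_6^15 + (-3)·ω_6^20 + (-3)·ω_6^25

X[5] = -2.5000+9.5263i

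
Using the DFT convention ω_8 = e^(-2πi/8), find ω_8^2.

ω_8^2 = e^(-2πi·2/8)
= cos(-2π·2/8) + i·sin(-2π·2/8)
= cos(-4π/8) + i·sin(-4π/8)

ω_8^2 = cos(-4π/8) + i·sin(-4π/8) = -1i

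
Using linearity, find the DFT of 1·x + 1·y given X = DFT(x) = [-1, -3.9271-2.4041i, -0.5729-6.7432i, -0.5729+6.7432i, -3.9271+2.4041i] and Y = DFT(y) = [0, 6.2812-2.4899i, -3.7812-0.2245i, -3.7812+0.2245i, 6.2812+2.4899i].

By linearity: DFT(1x + 1y) = 1·DFT(x) + 1·DFT(y)
= 1·[-1, -3.9271-2.4041i, -0.5729-6.7432i, -0.5729+6.7432i, -3.9271+2.4041i] + 1·[0, 6.2812-2.4899i, -3.7812-0.2245i, -3.7812+0.2245i, 6.2812+2.4899i]

Computing element-wise:
Z[0] = 1·(-1) + 1·(0) = -1
Z[1] = 1·(-3.9271-2.4041i) + 1·(6.2812-2.4899i) = 2.3541-4.8940i
Z[2] = 1·(-0.5729-6.7432i) + 1·(-3.7812-0.2245i) = -4.3541-6.9677i
Z[3] = 1·(-0.5729+6.7432i) + 1·(-3.7812+0.2245i) = -4.3541+6.9677i
Z[4] = 1·(-3.9271+2.4041i) + 1·(6.2812+2.4899i) = 2.3541+4.8940i

DFT(1x + 1y) = 1·X + 1·Y = [-1, 2.3541-4.8940i, -4.3541-6.9677i, -4.3541+6.9677i, 2.3541+4.8940i]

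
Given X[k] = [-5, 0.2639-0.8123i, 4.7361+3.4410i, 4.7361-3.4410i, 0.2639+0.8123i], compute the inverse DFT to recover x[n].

x[n] = (1/5) Σ(k=0 to 4) X[k] · e^(2πikn/5)

Computing each x[n]:
x[0] = 1
x[1] = -3
x[2] = 1
x[3] = -2
x[4] = -2

x = [1, -3, 1, -2, -2]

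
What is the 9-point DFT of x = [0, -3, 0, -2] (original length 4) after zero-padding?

Original 4-point DFT: [-5, 1i, 5, -1i]
Zero-padded 9-point DFT provides frequency interpolation.

DFT_9([x, 0, ...]) = [-5, -1.2981+3.6604i, 0.4791+1.2224i, -0.5000+2.5981i, 3.8191+2.7581i, 3.8191-2.7581i, -0.5000-2.5981i, 0.4791-1.2224i, -1.2981-3.6604i]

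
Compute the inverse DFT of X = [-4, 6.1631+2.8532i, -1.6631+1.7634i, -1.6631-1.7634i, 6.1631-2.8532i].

x[n] = (1/5) Σ(k=0 to 4) X[k] · e^(2πikn/5)

Computing each x[n]:
x[0] = 1
x[1] = -1
x[2] = -3
x[3] = -3
x[4] = 2

x = [1, -1, -3, -3, 2]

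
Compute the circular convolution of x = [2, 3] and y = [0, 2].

(x ⊛ y)[n] = Σ(m=0 to 1) x[m] · y[(n-m) mod 2]

Computing each output sample:
(x ⊛ y)[0] = 6
(x ⊛ y)[1] = 4

x ⊛ y = [6, 4]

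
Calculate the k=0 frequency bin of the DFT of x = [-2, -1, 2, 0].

X[0] = Σ(n=0 to 3) x[n] · ω_4^0 = Σ x[n]
= (-2) + (-1) + (2) + (0)

X[0] = -1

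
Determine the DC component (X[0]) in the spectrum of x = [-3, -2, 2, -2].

X[0] = Σ(n=0 to 3) x[n] · ω_4^0 = Σ x[n]
= (-3) + (-2) + (2) + (-2)

X[0] = -5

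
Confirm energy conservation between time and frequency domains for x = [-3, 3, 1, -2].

Time domain:
Σ|x[n]|² = |-3|² + |3|² + |1|² + |-2|² = 23.0000

Frequency domain:
(1/4)Σ|X[k]|² = (1/4)(|-1|² + |-4-5i|² + |-3|² + |-4+5i|²) = (1/4)·92.0000 = 23.0000

Both sides agree, confirming Parseval's theorem.

Σ|x[n]|² = (1/N)Σ|X[k]|² = 23.0000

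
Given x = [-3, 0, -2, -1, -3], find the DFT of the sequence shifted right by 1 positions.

Time shift by 1: X_shifted[k] = ω_5^(1k) · X[k]
Shifted x = [-3, -3, 0, -2, -1]

DFT(x[n-1]) = [-9, -2.6180+0.7265i, -0.3820+3.0777i, -0.3820-3.0777i, -2.6180-0.7265i]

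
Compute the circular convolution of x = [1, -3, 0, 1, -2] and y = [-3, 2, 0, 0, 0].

(x ⊛ y)[n] = Σ(m=0 to 4) x[m] · y[(n-m) mod 5]

Computing each output sample:
(x ⊛ y)[0] = -7
(x ⊛ y)[1] = 11
(x ⊛ y)[2] = -6
(x ⊛ y)[3] = -3
(x ⊛ y)[4] = 8

x ⊛ y = [-7, 11, -6, -3, 8]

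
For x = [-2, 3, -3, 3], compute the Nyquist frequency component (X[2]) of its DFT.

X[2] = Σ(n=0 to 3) x[n] · ω_4^(2n) where ω_4 = e^(-2πi/4)
= (-2)·ω_4^0 + (3)·ω_4^2 + (-3)·ω_4^4 + (3)·ω_4^6

X[2] = -11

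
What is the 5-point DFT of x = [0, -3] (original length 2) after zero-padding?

Original 2-point DFT: [-3, 3]
Zero-padded 5-point DFT provides frequency interpolation.

DFT_5([x, 0, ...]) = [-3, -0.9271+2.8532i, 2.4271+1.7634i, 2.4271-1.7634i, -0.9271-2.8532i]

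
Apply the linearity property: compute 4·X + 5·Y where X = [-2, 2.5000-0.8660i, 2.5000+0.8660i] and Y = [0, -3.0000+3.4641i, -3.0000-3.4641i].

By linearity: DFT(4x + 5y) = 4·DFT(x) + 5·DFT(y)
= 4·[-2, 2.5000-0.8660i, 2.5000+0.8660i] + 5·[0, -3.0000+3.4641i, -3.0000-3.4641i]

Computing element-wise:
Z[0] = 4·(-2) + 5·(0) = -8
Z[1] = 4·(2.5000-0.8660i) + 5·(-3.0000+3.4641i) = -5.0000+13.8565i
Z[2] = 4·(2.5000+0.8660i) + 5·(-3.0000-3.4641i) = -5.0000-13.8565i

DFT(4x + 5y) = 4·X + 5·Y = [-8, -5.0000+13.8565i, -5.0000-13.8565i]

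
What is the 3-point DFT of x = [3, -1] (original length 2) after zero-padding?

Original 2-point DFT: [2, 4]
Zero-padded 3-point DFT provides frequency interpolation.

DFT_3([x, 0, ...]) = [2, 3.5000+0.8660i, 3.5000-0.8660i]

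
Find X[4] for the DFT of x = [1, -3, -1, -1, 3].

X[4] = Σ(n=0 to 4) x[n] · ω_5^(4n) where ω_5 = e^(-2πi/5)
= (1)·ω_5^0 + (-3)·ω_5^4 + (-1)·ω_5^8 + (-1)·ω_5^12 + (3)·ω_5^16

X[4] = 2.6180-5.7063i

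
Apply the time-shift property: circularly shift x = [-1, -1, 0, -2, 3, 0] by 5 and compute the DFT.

Time shift by 5: X_shifted[k] = ω_6^(5k) · X[k]
Shifted x = [-1, 0, -2, 3, 0, -1]

DFT(x[n-5]) = [-1, -3.5000+0.8660i, 3.5000-2.5981i, -5, 3.5000+2.5981i, -3.5000-0.8660i]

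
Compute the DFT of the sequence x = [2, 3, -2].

X[k] = Σ(n=0 to 2) x[n] · ω_3^(nk)
where ω_3 = e^(-2πi/3)

Computing each X[k]:
X[0] = 3
X[1] = 1.5000-4.3301i
X[2] = 1.5000+4.3301i

X = [3, 1.5000-4.3301i, 1.5000+4.3301i]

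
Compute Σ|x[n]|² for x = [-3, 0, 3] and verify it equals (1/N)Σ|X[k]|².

Time domain:
Σ|x[n]|² = |-3|² + |0|² + |3|² = 18.0000

Frequency domain:
(1/3)Σ|X[k]|² = (1/3)(|0|² + |-4.5000+2.5981i|² + |-4.5000-2.5981i|²) = (1/3)·54.0000 = 18.0000

Both sides agree, confirming Parseval's theorem.

Σ|x[n]|² = (1/N)Σ|X[k]|² = 18.0000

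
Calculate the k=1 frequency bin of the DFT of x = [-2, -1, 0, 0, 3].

X[1] = Σ(n=0 to 4) x[n] · ω_5^(1n) where ω_5 = e^(-2πi/5)
= (-2)·ω_5^0 + (-1)·ω_5^1 + (0)·ω_5^2 + (0)·ω_5^3 + (3)·ω_5^4

X[1] = -1.3820+3.8042i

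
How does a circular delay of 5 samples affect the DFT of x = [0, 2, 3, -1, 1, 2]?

Time shift by 5: X_shifted[k] = ω_6^(5k) · X[k]
Shifted x = [2, 3, -1, 1, 2, 0]

DFT(x[n-5]) = [7, 2, 1.0000-5.1962i, -1, 1.0000+5.1962i, 2]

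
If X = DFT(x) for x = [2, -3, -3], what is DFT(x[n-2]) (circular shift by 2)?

Time shift by 2: X_shifted[k] = ω_3^(2k) · X[k]
Shifted x = [-3, -3, 2]

DFT(x[n-2]) = [-4, -2.5000+4.3301i, -2.5000-4.3301i]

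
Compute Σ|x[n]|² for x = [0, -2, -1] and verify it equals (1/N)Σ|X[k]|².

Time domain:
Σ|x[n]|² = |0|² + |-2|² + |-1|² = 5.0000

Frequency domain:
(1/3)Σ|X[k]|² = (1/3)(|-3|² + |1.5000+0.8660i|² + |1.5000-0.8660i|²) = (1/3)·15.0000 = 5.0000

Both sides agree, confirming Parseval's theorem.

Σ|x[n]|² = (1/N)Σ|X[k]|² = 5.0000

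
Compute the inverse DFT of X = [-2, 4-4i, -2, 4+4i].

x[n] = (1/4) Σ(k=0 to 3) X[k] · e^(2πikn/4)

Computing each x[n]:
x[0] = 1
x[1] = 2
x[2] = -3
x[3] = -2

x = [1, 2, -3, -2]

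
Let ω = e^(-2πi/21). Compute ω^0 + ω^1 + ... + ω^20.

Sum of all nth roots of unity equals 0 for n > 1 (geometric series with r ≠ 1).

0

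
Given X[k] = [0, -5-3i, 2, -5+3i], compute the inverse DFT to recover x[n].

x[n] = (1/4) Σ(k=0 to 3) X[k] · e^(2πikn/4)

Computing each x[n]:
x[0] = -2
x[1] = 1
x[2] = 3
x[3] = -2

x = [-2, 1, 3, -2]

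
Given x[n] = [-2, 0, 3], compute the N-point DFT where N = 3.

X[k] = Σ(n=0 to 2) x[n] · ω_3^(nk)
where ω_3 = e^(-2πi/3)

Computing each X[k]:
X[0] = 1
X[1] = -3.5000+2.5981i
X[2] = -3.5000-2.5981i

X = [1, -3.5000+2.5981i, -3.5000-2.5981i]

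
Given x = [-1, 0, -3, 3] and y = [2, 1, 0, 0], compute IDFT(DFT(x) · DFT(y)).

(x ⊛ y)[n] = Σ(m=0 to 3) x[m] · y[(n-m) mod 4]

Computing each output sample:
(x ⊛ y)[0] = 1
(x ⊛ y)[1] = -1
(x ⊛ y)[2] = -6
(x ⊛ y)[3] = 3

x ⊛ y = [1, -1, -6, 3]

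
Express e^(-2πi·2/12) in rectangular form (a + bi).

ω_12^2 = e^(-2πi·2/12)
= cos(-2π·2/12) + i·sin(-2π·2/12)
= cos(-4π/12) + i·sin(-4π/12)

ω_12^2 = cos(-4π/12) + i·sin(-4π/12) = 0.5000-0.8660i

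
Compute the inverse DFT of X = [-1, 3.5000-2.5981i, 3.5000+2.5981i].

x[n] = (1/3) Σ(k=0 to 2) X[k] · e^(2πikn/3)

Computing each x[n]:
x[0] = 2
x[1] = 0
x[2] = -3

x = [2, 0, -3]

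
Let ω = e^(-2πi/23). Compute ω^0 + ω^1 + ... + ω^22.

Sum of all nth roots of unity equals 0 for n > 1 (geometric series with r ≠ 1).

0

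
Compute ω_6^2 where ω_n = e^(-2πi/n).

ω_6^2 = e^(-2πi·2/6)
= cos(-2π·2/6) + i·sin(-2π·2/6)
= cos(-4π/6) + i·sin(-4π/6)

ω_6^2 = cos(-4π/6) + i·sin(-4π/6) = -0.5000-0.8660i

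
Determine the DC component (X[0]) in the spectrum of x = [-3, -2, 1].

X[0] = Σ(n=0 to 2) x[n] · ω_3^0 = Σ x[n]
= (-3) + (-2) + (1)

X[0] = -4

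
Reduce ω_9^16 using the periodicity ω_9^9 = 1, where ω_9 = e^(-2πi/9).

Since ω_9^9 = 1, powers reduce modulo 9.
16 mod 9 = 7
So ω_9^16 = ω_9^7 = e^(-2πi·7/9)

ω_9^16 = ω_9^7 = 0.1736+0.9848i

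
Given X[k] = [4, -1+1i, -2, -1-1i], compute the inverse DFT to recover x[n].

x[n] = (1/4) Σ(k=0 to 3) X[k] · e^(2πikn/4)

Computing each x[n]:
x[0] = 0
x[1] = 1
x[2] = 1
x[3] = 2

x = [0, 1, 1, 2]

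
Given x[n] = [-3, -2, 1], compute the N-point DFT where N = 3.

X[k] = Σ(n=0 to 2) x[n] · ω_3^(nk)
where ω_3 = e^(-2πi/3)

Computing each X[k]:
X[0] = -4
X[1] = -2.5000+2.5981i
X[2] = -2.5000-2.5981i

X = [-4, -2.5000+2.5981i, -2.5000-2.5981i]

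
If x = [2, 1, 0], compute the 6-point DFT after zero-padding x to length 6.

Original 3-point DFT: [3, 1.5000-0.8660i, 1.5000+0.8660i]
Zero-padded 6-point DFT provides frequency interpolation.

DFT_6([x, 0, ...]) = [3, 2.5000-0.8660i, 1.5000-0.8660i, 1, 1.5000+0.8660i, 2.5000+0.8660i]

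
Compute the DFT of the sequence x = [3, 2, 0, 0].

X[k] = Σ(n=0 to 3) x[n] · ω_4^(nk)
where ω_4 = e^(-2πi/4)

Computing each X[k]:
X[0] = 5
X[1] = 3-2i
X[2] = 1
X[3] = 3+2i

X = [5, 3-2i, 1, 3+2i]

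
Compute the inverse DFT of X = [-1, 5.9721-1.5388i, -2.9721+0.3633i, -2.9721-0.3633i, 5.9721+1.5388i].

x[n] = (1/5) Σ(k=0 to 4) X[k] · e^(2πikn/5)

Computing each x[n]:
x[0] = 1
x[1] = 2
x[2] = -2
x[3] = -3
x[4] = 1

x = [1, 2, -2, -3, 1]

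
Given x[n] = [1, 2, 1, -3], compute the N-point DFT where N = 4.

X[k] = Σ(n=0 to 3) x[n] · ω_4^(nk)
where ω_4 = e^(-2πi/4)

Computing each X[k]:
X[0] = 1
X[1] = -5i
X[2] = 3
X[3] = 5i

X = [1, -5i, 3, 5i]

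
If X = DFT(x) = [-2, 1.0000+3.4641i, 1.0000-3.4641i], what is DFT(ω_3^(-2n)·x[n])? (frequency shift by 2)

Modulation property: DFT(ω_3^(-2n)·x[n]) = X[(k-2) mod 3], so circularly shift X by 2 positions.

X[k-2] = [1.0000+3.4641i, 1.0000-3.4641i, -2]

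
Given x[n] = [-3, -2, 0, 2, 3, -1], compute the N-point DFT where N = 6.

X[k] = Σ(n=0 to 5) x[n] · ω_6^(nk)
where ω_6 = e^(-2πi/6)

Computing each X[k]:
X[0] = -1
X[1] = -8.0000+3.4641i
X[2] = -1.0000-1.7321i
X[3] = 1
X[4] = -1.0000+1.7321i
X[5] = -8.0000-3.4641i

X = [-1, -8.0000+3.4641i, -1.0000-1.7321i, 1, -1.0000+1.7321i, -8.0000-3.4641i]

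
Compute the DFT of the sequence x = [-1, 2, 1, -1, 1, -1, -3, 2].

X[k] = Σ(n=0 to 7) x[n] · ω_8^(nk)
where ω_8 = e^(-2πi/8)

Computing each X[k]:
X[0] = 0
X[1] = 2.2426-4.0000i
X[2] = 2
X[3] = -6.2426+4.0000i
X[4] = -4
X[5] = -6.2426-4.0000i
X[6] = 2
X[7] = 2.2426+4.0000i

X = [0, 2.2426-4.0000i, 2, -6.2426+4.0000i, -4, -6.2426-4.0000i, 2, 2.2426+4.0000i]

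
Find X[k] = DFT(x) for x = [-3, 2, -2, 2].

X[k] = Σ(n=0 to 3) x[n] · ω_4^(nk)
where ω_4 = e^(-2πi/4)

Computing each X[k]:
X[0] = -1
X[1] = -1
X[2] = -9
X[3] = -1

X = [-1, -1, -9, -1]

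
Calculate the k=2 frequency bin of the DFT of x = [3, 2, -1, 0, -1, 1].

X[2] = Σ(n=0 to 5) x[n] · ω_6^(2n) where ω_6 = e^(-2πi/6)
= (3)·ω_6^0 + (2)·ω_6^2 + (-1)·ω_6^4 + (0)·ω_6^6 + (-1)·ω_6^8 + (1)·ω_6^10

X[2] = 2.5000-0.8660i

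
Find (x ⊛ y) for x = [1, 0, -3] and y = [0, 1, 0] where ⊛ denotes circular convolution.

(x ⊛ y)[n] = Σ(m=0 to 2) x[m] · y[(n-m) mod 3]

Computing each output sample:
(x ⊛ y)[0] = -3
(x ⊛ y)[1] = 1
(x ⊛ y)[2] = 0

x ⊛ y = [-3, 1, 0]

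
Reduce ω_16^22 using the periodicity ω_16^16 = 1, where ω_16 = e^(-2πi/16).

Since ω_16^16 = 1, powers reduce modulo 16.
22 mod 16 = 6
So ω_16^22 = ω_16^6 = e^(-2πi·6/16)

ω_16^22 = ω_16^6 = -0.7071-0.7071i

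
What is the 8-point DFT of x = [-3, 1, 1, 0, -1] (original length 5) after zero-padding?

Original 5-point DFT: [-2, -3.8090-2.4899i, -2.6910-0.2245i, -2.6910+0.2245i, -3.8090+2.4899i]
Zero-padded 8-point DFT provides frequency interpolation.

DFT_8([x, 0, ...]) = [-2, -1.2929-1.7071i, -5-1i, -2.7071+0.2929i, -4, -2.7071-0.2929i, -5+1i, -1.2929+1.7071i]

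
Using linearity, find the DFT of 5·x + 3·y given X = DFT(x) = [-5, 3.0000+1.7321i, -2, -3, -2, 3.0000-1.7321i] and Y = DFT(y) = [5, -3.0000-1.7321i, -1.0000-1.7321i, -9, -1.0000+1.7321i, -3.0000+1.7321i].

By linearity: DFT(5x + 3y) = 5·DFT(x) + 3·DFT(y)
= 5·[-5, 3.0000+1.7321i, -2, -3, -2, 3.0000-1.7321i] + 3·[5, -3.0000-1.7321i, -1.0000-1.7321i, -9, -1.0000+1.7321i, -3.0000+1.7321i]

Computing element-wise:
Z[0] = 5·(-5) + 3·(5) = -10
Z[1] = 5·(3.0000+1.7321i) + 3·(-3.0000-1.7321i) = 6.0000+3.4642i
Z[2] = 5·(-2) + 3·(-1.0000-1.7321i) = -13.0000-5.1963i
Z[3] = 5·(-3) + 3·(-9) = -42
Z[4] = 5·(-2) + 3·(-1.0000+1.7321i) = -13.0000+5.1963i
Z[5] = 5·(3.0000-1.7321i) + 3·(-3.0000+1.7321i) = 6.0000-3.4642i

DFT(5x + 3y) = 5·X + 3·Y = [-10, 6.0000+3.4642i, -13.0000-5.1963i, -42, -13.0000+5.1963i, 6.0000-3.4642i]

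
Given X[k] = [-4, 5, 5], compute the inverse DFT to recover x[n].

x[n] = (1/3) Σ(k=0 to 2) X[k] · e^(2πikn/3)

Computing each x[n]:
x[0] = 2
x[1] = -3
x[2] = -3

x = [2, -3, -3]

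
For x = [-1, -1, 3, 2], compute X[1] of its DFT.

X[1] = Σ(n=0 to 3) x[n] · ω_4^(1n) where ω_4 = e^(-2πi/4)
= (-1)·ω_4^0 + (-1)·ω_4^1 + (3)·ω_4^2 + (2)·ω_4^3

X[1] = -4+3i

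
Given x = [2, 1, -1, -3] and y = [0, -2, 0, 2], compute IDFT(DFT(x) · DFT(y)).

(x ⊛ y)[n] = Σ(m=0 to 3) x[m] · y[(n-m) mod 4]

Computing each output sample:
(x ⊛ y)[0] = 8
(x ⊛ y)[1] = -6
(x ⊛ y)[2] = -8
(x ⊛ y)[3] = 6

x ⊛ y = [8, -6, -8, 6]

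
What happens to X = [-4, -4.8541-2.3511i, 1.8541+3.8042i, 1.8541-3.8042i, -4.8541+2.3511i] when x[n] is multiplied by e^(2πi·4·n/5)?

Modulation property: DFT(ω_5^(-4n)·x[n]) = X[(k-4) mod 5], so circularly shift X by 4 positions.

X[k-4] = [-4.8541-2.3511i, 1.8541+3.8042i, 1.8541-3.8042i, -4.8541+2.3511i, -4]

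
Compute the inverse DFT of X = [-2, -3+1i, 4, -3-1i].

x[n] = (1/4) Σ(k=0 to 3) X[k] · e^(2πikn/4)

Computing each x[n]:
x[0] = -1
x[1] = -2
x[2] = 2
x[3] = -1

x = [-1, -2, 2, -1]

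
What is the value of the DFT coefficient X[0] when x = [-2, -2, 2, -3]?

X[0] = Σ(n=0 to 3) x[n] · ω_4^0 = Σ x[n]
= (-2) + (-2) + (2) + (-3)

X[0] = -5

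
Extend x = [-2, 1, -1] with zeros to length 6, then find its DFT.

Original 3-point DFT: [-2, -2.0000-1.7321i, -2.0000+1.7321i]
Zero-padded 6-point DFT provides frequency interpolation.

DFT_6([x, 0, ...]) = [-2, -1, -2.0000-1.7321i, -4, -2.0000+1.7321i, -1]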